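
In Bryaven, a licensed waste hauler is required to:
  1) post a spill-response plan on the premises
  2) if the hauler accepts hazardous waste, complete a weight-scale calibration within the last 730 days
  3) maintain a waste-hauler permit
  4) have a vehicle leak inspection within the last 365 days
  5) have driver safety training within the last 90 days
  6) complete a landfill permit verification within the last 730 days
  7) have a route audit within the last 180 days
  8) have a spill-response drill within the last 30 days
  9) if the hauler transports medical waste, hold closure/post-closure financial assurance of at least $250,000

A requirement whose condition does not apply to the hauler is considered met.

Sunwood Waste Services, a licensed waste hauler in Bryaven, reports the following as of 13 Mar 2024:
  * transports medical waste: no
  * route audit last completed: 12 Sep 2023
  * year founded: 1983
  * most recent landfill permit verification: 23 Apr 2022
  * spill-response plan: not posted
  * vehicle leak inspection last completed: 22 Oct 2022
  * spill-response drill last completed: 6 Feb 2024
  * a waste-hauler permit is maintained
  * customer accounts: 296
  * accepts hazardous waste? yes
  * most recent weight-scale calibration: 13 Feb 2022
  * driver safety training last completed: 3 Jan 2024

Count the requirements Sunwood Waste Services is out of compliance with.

1. spill-response plan absent → not met
2. condition 'accepts hazardous waste' holds; weight-scale calibration 759 days ago vs limit 730 → not met
3. waste-hauler permit present → met
4. vehicle leak inspection 508 days ago vs limit 365 → not met
5. driver safety training 70 days ago vs limit 90 → met
6. landfill permit verification 690 days ago vs limit 730 → met
7. route audit 183 days ago vs limit 180 → not met
8. spill-response drill 36 days ago vs limit 30 → not met
9. condition 'transports medical waste' does not hold → requirement n/a → met
Not met: 5 of 9

5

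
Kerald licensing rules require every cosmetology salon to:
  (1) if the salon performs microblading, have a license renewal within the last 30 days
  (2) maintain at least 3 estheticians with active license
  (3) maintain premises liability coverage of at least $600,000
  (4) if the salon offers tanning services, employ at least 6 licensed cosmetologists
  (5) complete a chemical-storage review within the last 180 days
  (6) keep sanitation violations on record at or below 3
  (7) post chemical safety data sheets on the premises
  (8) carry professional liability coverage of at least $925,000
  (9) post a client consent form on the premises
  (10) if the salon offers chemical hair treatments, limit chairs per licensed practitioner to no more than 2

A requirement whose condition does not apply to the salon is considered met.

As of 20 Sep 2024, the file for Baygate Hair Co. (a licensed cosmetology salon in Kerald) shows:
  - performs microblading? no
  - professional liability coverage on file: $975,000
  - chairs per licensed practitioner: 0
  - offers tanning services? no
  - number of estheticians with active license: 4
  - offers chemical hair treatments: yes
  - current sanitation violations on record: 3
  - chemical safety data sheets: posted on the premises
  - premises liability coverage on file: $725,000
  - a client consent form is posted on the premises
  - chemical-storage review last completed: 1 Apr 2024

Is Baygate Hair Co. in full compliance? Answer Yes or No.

Yes

1. condition 'performs microblading' does not hold → requirement n/a → met
2. estheticians with active license 4 ≥ 3 → met
3. premises liability coverage $725,000 ≥ $600,000 → met
4. condition 'offers tanning services' does not hold → requirement n/a → met
5. chemical-storage review 172 days ago vs limit 180 → met
6. sanitation violations on record 3 ≤ 3 → met
7. chemical safety data sheets present → met
8. professional liability coverage $975,000 ≥ $925,000 → met
9. client consent form present → met
10. condition 'offers chemical hair treatments' holds; chairs per licensed practitioner 0 ≤ 2 → met
All met.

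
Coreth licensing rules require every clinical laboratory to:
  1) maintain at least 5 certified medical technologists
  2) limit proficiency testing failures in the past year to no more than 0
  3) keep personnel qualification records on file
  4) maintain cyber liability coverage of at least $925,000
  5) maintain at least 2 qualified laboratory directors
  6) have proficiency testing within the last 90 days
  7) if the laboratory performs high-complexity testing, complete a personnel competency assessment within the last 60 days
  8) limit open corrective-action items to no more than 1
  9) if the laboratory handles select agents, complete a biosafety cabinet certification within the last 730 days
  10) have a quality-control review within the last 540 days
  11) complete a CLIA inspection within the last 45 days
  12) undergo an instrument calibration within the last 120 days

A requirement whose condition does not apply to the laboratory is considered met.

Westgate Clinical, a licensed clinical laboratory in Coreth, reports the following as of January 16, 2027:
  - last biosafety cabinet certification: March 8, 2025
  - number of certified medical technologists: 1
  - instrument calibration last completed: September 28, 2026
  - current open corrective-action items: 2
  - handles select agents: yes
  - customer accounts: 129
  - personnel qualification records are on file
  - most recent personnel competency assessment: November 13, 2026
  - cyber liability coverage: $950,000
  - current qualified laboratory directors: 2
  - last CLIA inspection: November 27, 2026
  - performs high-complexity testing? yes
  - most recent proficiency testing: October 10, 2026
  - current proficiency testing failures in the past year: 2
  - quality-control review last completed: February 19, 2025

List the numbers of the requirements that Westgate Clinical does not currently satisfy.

1, 2, 6, 7, 8, 10, 11

1. certified medical technologists 1 < 5 → not met
2. proficiency testing failures in the past year 2 > 0 → not met
3. personnel qualification records present → met
4. cyber liability coverage $950,000 ≥ $925,000 → met
5. qualified laboratory directors 2 ≥ 2 → met
6. proficiency testing 98 days ago vs limit 90 → not met
7. condition 'performs high-complexity testing' holds; personnel competency assessment 64 days ago vs limit 60 → not met
8. open corrective-action items 2 > 1 → not met
9. condition 'handles select agents' holds; biosafety cabinet certification 679 days ago vs limit 730 → met
10. quality-control review 696 days ago vs limit 540 → not met
11. CLIA inspection 50 days ago vs limit 45 → not met
12. instrument calibration 110 days ago vs limit 120 → met
Not met: 1, 2, 6, 7, 8, 10, 11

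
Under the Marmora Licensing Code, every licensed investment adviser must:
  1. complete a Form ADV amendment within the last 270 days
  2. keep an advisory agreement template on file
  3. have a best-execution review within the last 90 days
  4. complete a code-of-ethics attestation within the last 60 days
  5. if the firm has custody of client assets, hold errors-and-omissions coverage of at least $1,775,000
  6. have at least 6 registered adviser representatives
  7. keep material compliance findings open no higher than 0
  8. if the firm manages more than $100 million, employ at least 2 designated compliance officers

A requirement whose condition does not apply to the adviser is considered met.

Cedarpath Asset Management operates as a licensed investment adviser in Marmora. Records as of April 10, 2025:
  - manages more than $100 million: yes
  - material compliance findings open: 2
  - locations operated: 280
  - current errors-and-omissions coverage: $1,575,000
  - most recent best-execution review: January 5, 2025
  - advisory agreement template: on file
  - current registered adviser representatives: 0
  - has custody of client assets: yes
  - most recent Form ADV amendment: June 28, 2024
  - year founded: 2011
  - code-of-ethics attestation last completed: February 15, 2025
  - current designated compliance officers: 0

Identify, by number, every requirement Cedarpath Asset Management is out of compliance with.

1, 3, 5, 6, 7, 8

1. Form ADV amendment 286 days ago vs limit 270 → not met
2. advisory agreement template present → met
3. best-execution review 95 days ago vs limit 90 → not met
4. code-of-ethics attestation 54 days ago vs limit 60 → met
5. condition 'has custody of client assets' holds; errors-and-omissions coverage $1,575,000 < $1,775,000 → not met
6. registered adviser representatives 0 < 6 → not met
7. material compliance findings open 2 > 0 → not met
8. condition 'manages more than $100 million' holds; designated compliance officers 0 < 2 → not met
Not met: 1, 3, 5, 6, 7, 8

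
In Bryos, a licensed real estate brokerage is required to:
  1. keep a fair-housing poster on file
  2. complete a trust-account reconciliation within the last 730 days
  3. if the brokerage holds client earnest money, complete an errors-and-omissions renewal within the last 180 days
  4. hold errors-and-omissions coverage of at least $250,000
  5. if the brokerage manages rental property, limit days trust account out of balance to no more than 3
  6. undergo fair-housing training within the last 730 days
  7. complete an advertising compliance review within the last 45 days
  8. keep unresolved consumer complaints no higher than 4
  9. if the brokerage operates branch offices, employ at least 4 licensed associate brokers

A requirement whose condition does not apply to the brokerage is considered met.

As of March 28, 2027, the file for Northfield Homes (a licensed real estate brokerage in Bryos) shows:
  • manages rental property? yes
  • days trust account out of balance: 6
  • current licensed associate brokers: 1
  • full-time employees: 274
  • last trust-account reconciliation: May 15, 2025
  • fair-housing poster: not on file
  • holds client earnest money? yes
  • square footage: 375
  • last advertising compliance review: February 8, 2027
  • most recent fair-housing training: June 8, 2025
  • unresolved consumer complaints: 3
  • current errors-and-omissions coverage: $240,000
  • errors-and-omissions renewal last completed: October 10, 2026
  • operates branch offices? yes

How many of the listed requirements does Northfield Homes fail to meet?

5

1. fair-housing poster absent → not met
2. trust-account reconciliation 682 days ago vs limit 730 → met
3. condition 'holds client earnest money' holds; errors-and-omissions renewal 169 days ago vs limit 180 → met
4. errors-and-omissions coverage $240,000 < $250,000 → not met
5. condition 'manages rental property' holds; days trust account out of balance 6 > 3 → not met
6. fair-housing training 658 days ago vs limit 730 → met
7. advertising compliance review 48 days ago vs limit 45 → not met
8. unresolved consumer complaints 3 ≤ 4 → met
9. condition 'operates branch offices' holds; licensed associate brokers 1 < 4 → not met
Not met: 5 of 9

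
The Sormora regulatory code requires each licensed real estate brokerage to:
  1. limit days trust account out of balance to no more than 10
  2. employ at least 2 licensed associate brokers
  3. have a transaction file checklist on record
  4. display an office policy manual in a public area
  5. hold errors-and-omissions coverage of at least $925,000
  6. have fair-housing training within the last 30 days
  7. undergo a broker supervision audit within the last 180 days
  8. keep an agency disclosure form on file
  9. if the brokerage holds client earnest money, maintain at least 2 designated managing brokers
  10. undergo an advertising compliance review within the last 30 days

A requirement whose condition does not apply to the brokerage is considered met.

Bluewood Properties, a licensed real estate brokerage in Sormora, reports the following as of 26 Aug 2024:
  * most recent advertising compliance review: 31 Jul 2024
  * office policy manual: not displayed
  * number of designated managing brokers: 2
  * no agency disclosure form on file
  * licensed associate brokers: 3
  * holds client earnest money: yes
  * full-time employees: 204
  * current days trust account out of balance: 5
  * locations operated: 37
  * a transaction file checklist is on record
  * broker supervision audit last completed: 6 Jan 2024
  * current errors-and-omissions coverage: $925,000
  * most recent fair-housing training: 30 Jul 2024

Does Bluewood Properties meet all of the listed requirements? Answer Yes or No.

No

1. days trust account out of balance 5 ≤ 10 → met
2. licensed associate brokers 3 ≥ 2 → met
3. transaction file checklist present → met
4. office policy manual absent → not met
5. errors-and-omissions coverage $925,000 ≥ $925,000 → met
6. fair-housing training 27 days ago vs limit 30 → met
7. broker supervision audit 233 days ago vs limit 180 → not met
8. agency disclosure form absent → not met
9. condition 'holds client earnest money' holds; designated managing brokers 2 ≥ 2 → met
10. advertising compliance review 26 days ago vs limit 30 → met
Not met: 4, 7, 8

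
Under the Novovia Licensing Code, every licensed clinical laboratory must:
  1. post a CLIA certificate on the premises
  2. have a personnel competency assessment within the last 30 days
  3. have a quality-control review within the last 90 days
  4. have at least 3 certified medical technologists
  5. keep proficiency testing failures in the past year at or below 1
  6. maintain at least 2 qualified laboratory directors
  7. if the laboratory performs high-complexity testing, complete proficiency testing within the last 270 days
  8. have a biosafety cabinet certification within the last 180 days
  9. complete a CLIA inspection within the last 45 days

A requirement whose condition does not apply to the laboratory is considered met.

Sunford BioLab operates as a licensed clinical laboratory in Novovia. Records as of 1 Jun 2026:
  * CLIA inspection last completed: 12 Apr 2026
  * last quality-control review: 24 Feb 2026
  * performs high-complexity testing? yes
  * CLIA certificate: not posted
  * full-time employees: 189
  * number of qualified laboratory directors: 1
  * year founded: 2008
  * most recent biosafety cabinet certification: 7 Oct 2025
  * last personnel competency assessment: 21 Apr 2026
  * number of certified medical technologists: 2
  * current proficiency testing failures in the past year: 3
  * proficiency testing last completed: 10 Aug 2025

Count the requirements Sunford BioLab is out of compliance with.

1. CLIA certificate absent → not met
2. personnel competency assessment 41 days ago vs limit 30 → not met
3. quality-control review 97 days ago vs limit 90 → not met
4. certified medical technologists 2 < 3 → not met
5. proficiency testing failures in the past year 3 > 1 → not met
6. qualified laboratory directors 1 < 2 → not met
7. condition 'performs high-complexity testing' holds; proficiency testing 295 days ago vs limit 270 → not met
8. biosafety cabinet certification 237 days ago vs limit 180 → not met
9. CLIA inspection 50 days ago vs limit 45 → not met
Not met: 9 of 9

9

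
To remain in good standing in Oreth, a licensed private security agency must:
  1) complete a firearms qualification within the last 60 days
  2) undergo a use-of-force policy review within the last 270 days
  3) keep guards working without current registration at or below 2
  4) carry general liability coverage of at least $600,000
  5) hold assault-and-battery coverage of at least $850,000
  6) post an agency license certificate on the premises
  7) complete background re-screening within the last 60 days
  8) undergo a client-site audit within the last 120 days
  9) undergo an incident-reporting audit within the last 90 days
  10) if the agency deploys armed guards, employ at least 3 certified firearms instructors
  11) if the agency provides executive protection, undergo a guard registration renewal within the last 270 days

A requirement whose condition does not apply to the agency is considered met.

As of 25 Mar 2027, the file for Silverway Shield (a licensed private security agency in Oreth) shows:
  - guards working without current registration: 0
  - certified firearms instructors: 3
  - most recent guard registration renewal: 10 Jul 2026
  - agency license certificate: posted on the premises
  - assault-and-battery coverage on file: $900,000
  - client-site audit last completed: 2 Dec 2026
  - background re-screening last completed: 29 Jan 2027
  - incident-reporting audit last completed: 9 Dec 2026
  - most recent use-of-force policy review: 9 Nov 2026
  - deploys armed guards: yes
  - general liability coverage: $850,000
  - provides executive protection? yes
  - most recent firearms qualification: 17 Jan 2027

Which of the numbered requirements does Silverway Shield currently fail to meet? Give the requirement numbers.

1. firearms qualification 67 days ago vs limit 60 → not met
2. use-of-force policy review 136 days ago vs limit 270 → met
3. guards working without current registration 0 ≤ 2 → met
4. general liability coverage $850,000 ≥ $600,000 → met
5. assault-and-battery coverage $900,000 ≥ $850,000 → met
6. agency license certificate present → met
7. background re-screening 55 days ago vs limit 60 → met
8. client-site audit 113 days ago vs limit 120 → met
9. incident-reporting audit 106 days ago vs limit 90 → not met
10. condition 'deploys armed guards' holds; certified firearms instructors 3 ≥ 3 → met
11. condition 'provides executive protection' holds; guard registration renewal 258 days ago vs limit 270 → met
Not met: 1, 9

1, 9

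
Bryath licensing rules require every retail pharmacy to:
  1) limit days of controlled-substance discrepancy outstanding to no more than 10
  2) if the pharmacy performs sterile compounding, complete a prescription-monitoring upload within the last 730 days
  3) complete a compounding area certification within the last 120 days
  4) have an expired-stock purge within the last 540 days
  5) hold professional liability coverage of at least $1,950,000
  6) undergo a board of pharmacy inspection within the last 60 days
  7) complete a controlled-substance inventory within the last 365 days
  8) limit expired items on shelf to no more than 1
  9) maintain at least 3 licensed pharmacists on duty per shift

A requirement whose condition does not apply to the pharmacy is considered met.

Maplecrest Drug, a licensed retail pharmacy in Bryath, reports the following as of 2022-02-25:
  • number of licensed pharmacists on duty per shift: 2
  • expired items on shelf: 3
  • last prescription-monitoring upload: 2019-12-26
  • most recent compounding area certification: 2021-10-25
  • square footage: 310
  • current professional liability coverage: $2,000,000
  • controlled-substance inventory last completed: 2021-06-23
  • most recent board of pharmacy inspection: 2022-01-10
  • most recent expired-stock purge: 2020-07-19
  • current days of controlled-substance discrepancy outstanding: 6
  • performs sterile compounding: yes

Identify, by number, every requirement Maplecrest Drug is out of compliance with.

2, 3, 4, 8, 9

1. days of controlled-substance discrepancy outstanding 6 ≤ 10 → met
2. condition 'performs sterile compounding' holds; prescription-monitoring upload 792 days ago vs limit 730 → not met
3. compounding area certification 123 days ago vs limit 120 → not met
4. expired-stock purge 586 days ago vs limit 540 → not met
5. professional liability coverage $2,000,000 ≥ $1,950,000 → met
6. board of pharmacy inspection 46 days ago vs limit 60 → met
7. controlled-substance inventory 247 days ago vs limit 365 → met
8. expired items on shelf 3 > 1 → not met
9. licensed pharmacists on duty per shift 2 < 3 → not met
Not met: 2, 3, 4, 8, 9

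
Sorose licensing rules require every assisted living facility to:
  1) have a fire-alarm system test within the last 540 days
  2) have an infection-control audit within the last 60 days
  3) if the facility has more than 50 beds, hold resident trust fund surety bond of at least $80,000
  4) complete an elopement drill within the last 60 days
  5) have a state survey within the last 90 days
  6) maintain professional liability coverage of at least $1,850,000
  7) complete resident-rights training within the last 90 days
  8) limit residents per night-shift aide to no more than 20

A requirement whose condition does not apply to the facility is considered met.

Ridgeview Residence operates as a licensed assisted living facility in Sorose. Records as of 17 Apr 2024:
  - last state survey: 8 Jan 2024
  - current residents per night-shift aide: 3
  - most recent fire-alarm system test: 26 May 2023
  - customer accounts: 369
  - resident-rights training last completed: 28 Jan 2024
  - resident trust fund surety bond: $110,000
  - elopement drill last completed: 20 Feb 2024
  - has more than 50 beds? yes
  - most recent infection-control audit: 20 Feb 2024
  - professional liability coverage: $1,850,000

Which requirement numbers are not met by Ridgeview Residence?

1. fire-alarm system test 327 days ago vs limit 540 → met
2. infection-control audit 57 days ago vs limit 60 → met
3. condition 'has more than 50 beds' holds; resident trust fund surety bond $110,000 ≥ $80,000 → met
4. elopement drill 57 days ago vs limit 60 → met
5. state survey 100 days ago vs limit 90 → not met
6. professional liability coverage $1,850,000 ≥ $1,850,000 → met
7. resident-rights training 80 days ago vs limit 90 → met
8. residents per night-shift aide 3 ≤ 20 → met
Not met: 5

5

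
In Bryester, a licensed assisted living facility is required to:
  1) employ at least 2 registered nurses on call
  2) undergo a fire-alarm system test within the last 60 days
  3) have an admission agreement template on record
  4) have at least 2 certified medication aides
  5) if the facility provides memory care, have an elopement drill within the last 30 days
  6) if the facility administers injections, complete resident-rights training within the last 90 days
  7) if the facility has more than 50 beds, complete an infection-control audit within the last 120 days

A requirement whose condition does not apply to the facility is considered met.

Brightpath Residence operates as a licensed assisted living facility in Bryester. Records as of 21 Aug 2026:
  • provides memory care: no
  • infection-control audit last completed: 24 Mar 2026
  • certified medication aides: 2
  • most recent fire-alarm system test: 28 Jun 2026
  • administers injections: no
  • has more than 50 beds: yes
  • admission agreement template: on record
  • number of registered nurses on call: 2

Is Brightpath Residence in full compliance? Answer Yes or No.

No

1. registered nurses on call 2 ≥ 2 → met
2. fire-alarm system test 54 days ago vs limit 60 → met
3. admission agreement template present → met
4. certified medication aides 2 ≥ 2 → met
5. condition 'provides memory care' does not hold → requirement n/a → met
6. condition 'administers injections' does not hold → requirement n/a → met
7. condition 'has more than 50 beds' holds; infection-control audit 150 days ago vs limit 120 → not met
Not met: 7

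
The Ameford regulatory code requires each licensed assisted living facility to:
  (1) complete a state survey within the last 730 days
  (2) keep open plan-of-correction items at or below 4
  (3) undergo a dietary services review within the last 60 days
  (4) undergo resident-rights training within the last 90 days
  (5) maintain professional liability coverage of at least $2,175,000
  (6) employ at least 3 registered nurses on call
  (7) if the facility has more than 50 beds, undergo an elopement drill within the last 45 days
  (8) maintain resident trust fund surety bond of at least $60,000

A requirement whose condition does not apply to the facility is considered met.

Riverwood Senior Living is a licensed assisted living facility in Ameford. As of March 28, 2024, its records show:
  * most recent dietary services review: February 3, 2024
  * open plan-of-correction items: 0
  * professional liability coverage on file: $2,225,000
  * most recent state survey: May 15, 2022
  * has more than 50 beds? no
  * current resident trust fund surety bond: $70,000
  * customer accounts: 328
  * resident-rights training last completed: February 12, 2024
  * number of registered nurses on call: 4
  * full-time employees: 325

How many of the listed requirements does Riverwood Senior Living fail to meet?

1. state survey 683 days ago vs limit 730 → met
2. open plan-of-correction items 0 ≤ 4 → met
3. dietary services review 54 days ago vs limit 60 → met
4. resident-rights training 45 days ago vs limit 90 → met
5. professional liability coverage $2,225,000 ≥ $2,175,000 → met
6. registered nurses on call 4 ≥ 3 → met
7. condition 'has more than 50 beds' does not hold → requirement n/a → met
8. resident trust fund surety bond $70,000 ≥ $60,000 → met
Not met: 0 of 8

0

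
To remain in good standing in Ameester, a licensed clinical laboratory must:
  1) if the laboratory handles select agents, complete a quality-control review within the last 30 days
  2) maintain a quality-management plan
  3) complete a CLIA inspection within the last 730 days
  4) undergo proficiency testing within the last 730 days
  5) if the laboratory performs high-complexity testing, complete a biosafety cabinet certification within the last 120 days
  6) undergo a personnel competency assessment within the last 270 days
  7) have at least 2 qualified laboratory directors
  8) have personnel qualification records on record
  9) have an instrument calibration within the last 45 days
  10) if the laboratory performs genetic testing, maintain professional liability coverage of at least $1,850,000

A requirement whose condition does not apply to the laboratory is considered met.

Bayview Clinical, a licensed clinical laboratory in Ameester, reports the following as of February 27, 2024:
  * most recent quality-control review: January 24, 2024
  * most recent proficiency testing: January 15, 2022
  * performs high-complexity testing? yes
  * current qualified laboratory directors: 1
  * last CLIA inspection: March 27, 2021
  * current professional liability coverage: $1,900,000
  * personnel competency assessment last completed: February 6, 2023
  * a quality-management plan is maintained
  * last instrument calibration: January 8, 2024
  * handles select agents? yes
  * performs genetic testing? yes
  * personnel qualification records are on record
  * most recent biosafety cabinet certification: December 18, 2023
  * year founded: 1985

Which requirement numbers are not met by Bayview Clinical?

1. condition 'handles select agents' holds; quality-control review 34 days ago vs limit 30 → not met
2. quality-management plan present → met
3. CLIA inspection 1067 days ago vs limit 730 → not met
4. proficiency testing 773 days ago vs limit 730 → not met
5. condition 'performs high-complexity testing' holds; biosafety cabinet certification 71 days ago vs limit 120 → met
6. personnel competency assessment 386 days ago vs limit 270 → not met
7. qualified laboratory directors 1 < 2 → not met
8. personnel qualification records present → met
9. instrument calibration 50 days ago vs limit 45 → not met
10. condition 'performs genetic testing' holds; professional liability coverage $1,900,000 ≥ $1,850,000 → met
Not met: 1, 3, 4, 6, 7, 9

1, 3, 4, 6, 7, 9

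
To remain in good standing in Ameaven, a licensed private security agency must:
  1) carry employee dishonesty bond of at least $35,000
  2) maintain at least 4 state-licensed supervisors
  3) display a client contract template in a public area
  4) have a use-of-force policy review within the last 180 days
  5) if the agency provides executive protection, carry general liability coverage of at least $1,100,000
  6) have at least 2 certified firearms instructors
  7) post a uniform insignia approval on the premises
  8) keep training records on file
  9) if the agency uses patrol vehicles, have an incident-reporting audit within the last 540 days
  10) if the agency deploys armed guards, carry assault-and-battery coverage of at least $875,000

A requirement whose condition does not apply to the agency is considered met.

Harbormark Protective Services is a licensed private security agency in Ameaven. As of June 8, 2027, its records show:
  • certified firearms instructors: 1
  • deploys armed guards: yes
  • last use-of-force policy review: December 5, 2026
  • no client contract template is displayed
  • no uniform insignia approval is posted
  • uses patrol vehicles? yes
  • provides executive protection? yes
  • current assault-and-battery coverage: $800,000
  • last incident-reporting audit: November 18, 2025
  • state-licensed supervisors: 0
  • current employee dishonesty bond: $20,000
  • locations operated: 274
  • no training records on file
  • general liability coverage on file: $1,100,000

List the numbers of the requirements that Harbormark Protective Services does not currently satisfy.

1. employee dishonesty bond $20,000 < $35,000 → not met
2. state-licensed supervisors 0 < 4 → not met
3. client contract template absent → not met
4. use-of-force policy review 185 days ago vs limit 180 → not met
5. condition 'provides executive protection' holds; general liability coverage $1,100,000 ≥ $1,100,000 → met
6. certified firearms instructors 1 < 2 → not met
7. uniform insignia approval absent → not met
8. training records absent → not met
9. condition 'uses patrol vehicles' holds; incident-reporting audit 567 days ago vs limit 540 → not met
10. condition 'deploys armed guards' holds; assault-and-battery coverage $800,000 < $875,000 → not met
Not met: 1, 2, 3, 4, 6, 7, 8, 9, 10

1, 2, 3, 4, 6, 7, 8, 9, 10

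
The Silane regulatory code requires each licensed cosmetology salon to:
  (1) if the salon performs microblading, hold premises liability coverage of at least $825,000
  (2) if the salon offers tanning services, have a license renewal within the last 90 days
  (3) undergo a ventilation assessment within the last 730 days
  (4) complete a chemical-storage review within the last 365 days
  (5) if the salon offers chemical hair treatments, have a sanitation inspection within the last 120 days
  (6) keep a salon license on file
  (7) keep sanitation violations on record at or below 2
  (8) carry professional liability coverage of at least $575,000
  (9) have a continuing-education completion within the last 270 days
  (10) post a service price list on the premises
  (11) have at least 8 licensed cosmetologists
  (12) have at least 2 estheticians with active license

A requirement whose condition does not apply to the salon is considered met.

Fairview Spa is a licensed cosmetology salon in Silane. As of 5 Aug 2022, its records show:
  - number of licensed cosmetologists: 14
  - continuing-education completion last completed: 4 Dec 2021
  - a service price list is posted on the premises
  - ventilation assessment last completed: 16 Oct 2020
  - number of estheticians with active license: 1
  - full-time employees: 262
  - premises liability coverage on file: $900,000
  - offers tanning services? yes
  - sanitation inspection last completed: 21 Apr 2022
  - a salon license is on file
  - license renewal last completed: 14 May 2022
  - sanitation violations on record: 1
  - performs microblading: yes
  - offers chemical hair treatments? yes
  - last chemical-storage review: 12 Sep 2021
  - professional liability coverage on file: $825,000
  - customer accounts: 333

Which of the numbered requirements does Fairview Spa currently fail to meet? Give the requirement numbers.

1. condition 'performs microblading' holds; premises liability coverage $900,000 ≥ $825,000 → met
2. condition 'offers tanning services' holds; license renewal 83 days ago vs limit 90 → met
3. ventilation assessment 658 days ago vs limit 730 → met
4. chemical-storage review 327 days ago vs limit 365 → met
5. condition 'offers chemical hair treatments' holds; sanitation inspection 106 days ago vs limit 120 → met
6. salon license present → met
7. sanitation violations on record 1 ≤ 2 → met
8. professional liability coverage $825,000 ≥ $575,000 → met
9. continuing-education completion 244 days ago vs limit 270 → met
10. service price list present → met
11. licensed cosmetologists 14 ≥ 8 → met
12. estheticians with active license 1 < 2 → not met
Not met: 12

12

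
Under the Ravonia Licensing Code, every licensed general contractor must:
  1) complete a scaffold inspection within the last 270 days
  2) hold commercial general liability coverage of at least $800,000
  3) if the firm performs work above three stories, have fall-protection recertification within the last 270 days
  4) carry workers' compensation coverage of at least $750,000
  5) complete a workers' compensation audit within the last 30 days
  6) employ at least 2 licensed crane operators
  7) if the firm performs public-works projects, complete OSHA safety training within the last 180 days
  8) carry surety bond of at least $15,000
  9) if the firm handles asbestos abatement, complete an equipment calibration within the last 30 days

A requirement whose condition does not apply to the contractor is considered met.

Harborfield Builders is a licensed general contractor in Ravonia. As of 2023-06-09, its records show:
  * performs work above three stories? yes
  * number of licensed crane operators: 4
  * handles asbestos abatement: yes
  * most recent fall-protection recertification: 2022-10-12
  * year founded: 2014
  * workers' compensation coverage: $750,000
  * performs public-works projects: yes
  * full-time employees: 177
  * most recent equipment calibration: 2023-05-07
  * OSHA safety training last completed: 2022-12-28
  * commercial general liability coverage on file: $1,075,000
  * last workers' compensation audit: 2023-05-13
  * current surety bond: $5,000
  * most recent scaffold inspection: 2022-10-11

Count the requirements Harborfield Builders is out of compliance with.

2

1. scaffold inspection 241 days ago vs limit 270 → met
2. commercial general liability coverage $1,075,000 ≥ $800,000 → met
3. condition 'performs work above three stories' holds; fall-protection recertification 240 days ago vs limit 270 → met
4. workers' compensation coverage $750,000 ≥ $750,000 → met
5. workers' compensation audit 27 days ago vs limit 30 → met
6. licensed crane operators 4 ≥ 2 → met
7. condition 'performs public-works projects' holds; OSHA safety training 163 days ago vs limit 180 → met
8. surety bond $5,000 < $15,000 → not met
9. condition 'handles asbestos abatement' holds; equipment calibration 33 days ago vs limit 30 → not met
Not met: 2 of 9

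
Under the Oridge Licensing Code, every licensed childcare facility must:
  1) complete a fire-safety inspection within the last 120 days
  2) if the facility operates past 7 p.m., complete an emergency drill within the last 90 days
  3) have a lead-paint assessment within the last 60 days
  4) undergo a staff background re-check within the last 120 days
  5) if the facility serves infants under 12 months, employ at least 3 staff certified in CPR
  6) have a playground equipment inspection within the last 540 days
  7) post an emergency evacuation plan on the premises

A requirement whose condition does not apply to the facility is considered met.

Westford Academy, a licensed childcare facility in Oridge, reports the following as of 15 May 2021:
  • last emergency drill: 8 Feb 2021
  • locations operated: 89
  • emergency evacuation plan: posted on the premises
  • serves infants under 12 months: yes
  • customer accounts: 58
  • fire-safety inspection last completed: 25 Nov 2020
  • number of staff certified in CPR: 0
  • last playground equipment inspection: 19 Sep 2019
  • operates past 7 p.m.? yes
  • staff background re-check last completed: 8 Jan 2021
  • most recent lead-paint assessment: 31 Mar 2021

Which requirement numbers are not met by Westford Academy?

1. fire-safety inspection 171 days ago vs limit 120 → not met
2. condition 'operates past 7 p.m.' holds; emergency drill 96 days ago vs limit 90 → not met
3. lead-paint assessment 45 days ago vs limit 60 → met
4. staff background re-check 127 days ago vs limit 120 → not met
5. condition 'serves infants under 12 months' holds; staff certified in CPR 0 < 3 → not met
6. playground equipment inspection 604 days ago vs limit 540 → not met
7. emergency evacuation plan present → met
Not met: 1, 2, 4, 5, 6

1, 2, 4, 5, 6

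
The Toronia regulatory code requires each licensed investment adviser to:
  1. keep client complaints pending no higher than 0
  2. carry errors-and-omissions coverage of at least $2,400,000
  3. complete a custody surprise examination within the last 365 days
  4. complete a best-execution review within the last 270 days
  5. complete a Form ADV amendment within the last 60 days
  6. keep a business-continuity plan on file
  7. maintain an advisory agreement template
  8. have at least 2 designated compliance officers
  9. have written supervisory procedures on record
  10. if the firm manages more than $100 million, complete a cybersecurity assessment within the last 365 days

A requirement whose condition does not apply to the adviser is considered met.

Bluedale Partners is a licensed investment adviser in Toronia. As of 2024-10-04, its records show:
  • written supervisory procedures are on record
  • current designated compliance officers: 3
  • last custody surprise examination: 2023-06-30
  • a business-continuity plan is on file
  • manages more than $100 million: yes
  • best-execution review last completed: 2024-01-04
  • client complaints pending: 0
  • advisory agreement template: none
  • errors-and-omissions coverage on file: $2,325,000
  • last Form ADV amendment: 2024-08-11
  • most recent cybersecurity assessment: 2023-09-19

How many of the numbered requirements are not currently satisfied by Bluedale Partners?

5

1. client complaints pending 0 ≤ 0 → met
2. errors-and-omissions coverage $2,325,000 < $2,400,000 → not met
3. custody surprise examination 462 days ago vs limit 365 → not met
4. best-execution review 274 days ago vs limit 270 → not met
5. Form ADV amendment 54 days ago vs limit 60 → met
6. business-continuity plan present → met
7. advisory agreement template absent → not met
8. designated compliance officers 3 ≥ 2 → met
9. written supervisory procedures present → met
10. condition 'manages more than $100 million' holds; cybersecurity assessment 381 days ago vs limit 365 → not met
Not met: 5 of 10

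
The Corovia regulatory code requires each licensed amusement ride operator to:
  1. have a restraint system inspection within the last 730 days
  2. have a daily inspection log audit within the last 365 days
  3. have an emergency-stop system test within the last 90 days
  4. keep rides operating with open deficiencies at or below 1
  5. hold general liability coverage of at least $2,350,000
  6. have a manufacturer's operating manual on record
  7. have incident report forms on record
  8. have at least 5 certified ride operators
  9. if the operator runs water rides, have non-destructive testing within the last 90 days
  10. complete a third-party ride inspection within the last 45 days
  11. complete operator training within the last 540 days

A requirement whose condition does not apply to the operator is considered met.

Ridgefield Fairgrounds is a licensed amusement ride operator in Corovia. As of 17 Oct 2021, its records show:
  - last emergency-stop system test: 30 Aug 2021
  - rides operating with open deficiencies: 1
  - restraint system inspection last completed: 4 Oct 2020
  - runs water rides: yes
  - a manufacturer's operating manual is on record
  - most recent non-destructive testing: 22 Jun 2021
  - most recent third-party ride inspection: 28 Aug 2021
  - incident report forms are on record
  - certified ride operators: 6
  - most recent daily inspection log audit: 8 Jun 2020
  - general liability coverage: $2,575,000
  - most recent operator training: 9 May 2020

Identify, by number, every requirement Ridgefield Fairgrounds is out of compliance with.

1. restraint system inspection 378 days ago vs limit 730 → met
2. daily inspection log audit 496 days ago vs limit 365 → not met
3. emergency-stop system test 48 days ago vs limit 90 → met
4. rides operating with open deficiencies 1 ≤ 1 → met
5. general liability coverage $2,575,000 ≥ $2,350,000 → met
6. manufacturer's operating manual present → met
7. incident report forms present → met
8. certified ride operators 6 ≥ 5 → met
9. condition 'runs water rides' holds; non-destructive testing 117 days ago vs limit 90 → not met
10. third-party ride inspection 50 days ago vs limit 45 → not met
11. operator training 526 days ago vs limit 540 → met
Not met: 2, 9, 10

2, 9, 10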